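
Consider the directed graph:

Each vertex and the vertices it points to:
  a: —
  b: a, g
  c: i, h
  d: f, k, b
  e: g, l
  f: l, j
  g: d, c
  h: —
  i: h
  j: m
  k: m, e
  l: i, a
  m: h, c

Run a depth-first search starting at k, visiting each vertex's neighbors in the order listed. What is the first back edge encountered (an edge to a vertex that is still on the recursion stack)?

DFS from k (visiting each vertex's neighbors in the order listed); mark gray on enter, black on exit:
k gray
  m gray
    h gray
    h black
    c gray
      i gray
        i→h: h black — skip
      i black
      c→h: h black — skip
    c black
  m black
  e gray
    g gray
      d gray
        f gray
          l gray
            l→i: i black — skip
            a gray
            a black
          l black
          j gray
            j→m: m black — skip
          j black
        f black
        d→k: k is gray → back edge
First back edge: d → k.

d->k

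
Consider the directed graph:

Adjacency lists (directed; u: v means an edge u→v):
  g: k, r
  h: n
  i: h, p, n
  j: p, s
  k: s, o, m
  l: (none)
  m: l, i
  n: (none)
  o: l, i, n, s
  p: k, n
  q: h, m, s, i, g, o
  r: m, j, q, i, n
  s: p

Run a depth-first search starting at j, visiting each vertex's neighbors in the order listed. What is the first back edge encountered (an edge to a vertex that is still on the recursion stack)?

DFS from j (visiting each vertex's neighbors in the order listed); mark gray on enter, black on exit:
j gray
  p gray
    k gray
      s gray
        s→p: p is gray → back edge
First back edge: s → p.

s->p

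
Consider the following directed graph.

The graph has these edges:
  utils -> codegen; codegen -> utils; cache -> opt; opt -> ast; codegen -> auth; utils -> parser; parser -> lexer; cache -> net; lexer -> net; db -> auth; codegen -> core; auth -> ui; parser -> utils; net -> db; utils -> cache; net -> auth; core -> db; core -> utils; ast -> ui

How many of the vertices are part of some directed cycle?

4

A vertex is on a directed cycle iff it belongs to a strongly connected component of size ≥ 2 (or has a self-loop).
The vertices on cycles are {core, utils, parser, codegen} — 4 in total.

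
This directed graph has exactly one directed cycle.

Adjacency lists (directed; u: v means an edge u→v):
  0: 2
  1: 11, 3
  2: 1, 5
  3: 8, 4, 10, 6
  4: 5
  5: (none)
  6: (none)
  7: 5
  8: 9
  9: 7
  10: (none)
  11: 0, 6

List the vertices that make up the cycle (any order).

0, 1, 2, 11

DFS with gray/black marking from 1:
1 gray
  11 gray
    0 gray
      2 gray
        2→1: 1 is gray → back edge
Back edge closes the cycle 1 → 11 → 0 → 2 → 1; its vertices are {0, 1, 2, 11}.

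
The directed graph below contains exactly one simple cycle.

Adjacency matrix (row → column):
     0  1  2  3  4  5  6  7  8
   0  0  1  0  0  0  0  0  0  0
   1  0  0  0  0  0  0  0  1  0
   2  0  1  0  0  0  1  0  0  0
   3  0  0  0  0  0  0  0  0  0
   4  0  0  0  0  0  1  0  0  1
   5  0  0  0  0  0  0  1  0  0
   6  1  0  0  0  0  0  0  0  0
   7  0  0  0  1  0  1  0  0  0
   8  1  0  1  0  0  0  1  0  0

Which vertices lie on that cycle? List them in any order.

0, 1, 5, 6, 7

DFS with gray/black marking from 1:
1 gray
  7 gray
    3 gray
    3 black
    5 gray
      6 gray
        0 gray
          0→1: 1 is gray → back edge
Back edge closes the cycle 1 → 7 → 5 → 6 → 0 → 1; its vertices are {0, 1, 5, 6, 7}.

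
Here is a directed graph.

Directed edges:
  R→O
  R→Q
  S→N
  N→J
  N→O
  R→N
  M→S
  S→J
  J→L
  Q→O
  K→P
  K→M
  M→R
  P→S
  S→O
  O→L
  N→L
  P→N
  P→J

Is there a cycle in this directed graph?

No

DFS with white/gray/black marking, starting from R:
R gray
  Q gray
    O gray
      L gray
      L black
    O black
  Q black
  N gray
    N→O: O black — skip
    J gray
      J→L: L black — skip
    J black
    N→L: L black — skip
  N black
  R→O: O black — skip
R black
K gray
  M gray
    S gray
      S→O: O black — skip
      S→J: J black — skip
      S→N: N black — skip
    S black
    M→R: R black — skip
  M black
  P gray
    P→N: N black — skip
    P→S: S black — skip
    P→J: J black — skip
  P black
K black
Every edge goes to a white or black vertex — no back edge, so the graph is acyclic.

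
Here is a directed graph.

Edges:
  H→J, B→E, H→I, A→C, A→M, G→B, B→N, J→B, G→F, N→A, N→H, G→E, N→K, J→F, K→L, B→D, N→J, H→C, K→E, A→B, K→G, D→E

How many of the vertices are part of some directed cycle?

A vertex is on a directed cycle iff it belongs to a strongly connected component of size ≥ 2 (or has a self-loop).
The vertices on cycles are {A, B, G, H, J, K, N} — 7 in total.

7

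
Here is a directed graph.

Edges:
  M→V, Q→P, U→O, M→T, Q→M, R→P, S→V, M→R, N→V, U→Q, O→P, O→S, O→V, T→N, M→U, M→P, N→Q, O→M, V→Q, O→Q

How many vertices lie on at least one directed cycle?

8

A vertex is on a directed cycle iff it belongs to a strongly connected component of size ≥ 2 (or has a self-loop).
The vertices on cycles are {M, N, O, Q, S, T, U, V} — 8 in total.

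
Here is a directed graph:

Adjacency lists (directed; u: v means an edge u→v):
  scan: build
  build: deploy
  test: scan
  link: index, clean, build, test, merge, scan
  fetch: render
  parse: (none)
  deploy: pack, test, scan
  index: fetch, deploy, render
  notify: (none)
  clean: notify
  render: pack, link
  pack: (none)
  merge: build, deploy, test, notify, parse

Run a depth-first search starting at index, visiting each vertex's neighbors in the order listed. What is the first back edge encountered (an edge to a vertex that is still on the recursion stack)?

link→index

DFS from index (visiting each vertex's neighbors in the order listed); mark gray on enter, black on exit:
index gray
  fetch gray
    render gray
      pack gray
      pack black
      link gray
        link→index: index is gray → back edge
First back edge: link → index.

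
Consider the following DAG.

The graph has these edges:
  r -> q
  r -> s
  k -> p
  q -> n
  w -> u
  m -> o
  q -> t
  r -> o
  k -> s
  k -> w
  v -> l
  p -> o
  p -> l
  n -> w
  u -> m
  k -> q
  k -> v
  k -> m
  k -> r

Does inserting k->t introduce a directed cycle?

Adding k→t creates a cycle iff t can already reach k.
Explore from t: no path reaches k. The graph stays acyclic.

No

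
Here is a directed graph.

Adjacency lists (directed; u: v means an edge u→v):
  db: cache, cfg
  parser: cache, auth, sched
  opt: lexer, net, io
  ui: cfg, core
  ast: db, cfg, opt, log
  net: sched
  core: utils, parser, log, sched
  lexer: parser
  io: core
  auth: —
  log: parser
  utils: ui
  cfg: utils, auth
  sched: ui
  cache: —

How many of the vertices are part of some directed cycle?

7

A vertex is on a directed cycle iff it belongs to a strongly connected component of size ≥ 2 (or has a self-loop).
The vertices on cycles are {ui, cfg, log, core, sched, utils, parser} — 7 in total.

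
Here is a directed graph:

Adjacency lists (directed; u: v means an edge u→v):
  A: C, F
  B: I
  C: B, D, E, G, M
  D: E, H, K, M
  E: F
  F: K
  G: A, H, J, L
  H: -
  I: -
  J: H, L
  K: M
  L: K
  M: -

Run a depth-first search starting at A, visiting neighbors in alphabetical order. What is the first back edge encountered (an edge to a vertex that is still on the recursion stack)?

DFS from A (visiting neighbors in alphabetical order); mark gray on enter, black on exit:
A gray
  C gray
    B gray
      I gray
      I black
    B black
    D gray
      E gray
        F gray
          K gray
            M gray
            M black
          K black
        F black
      E black
      H gray
      H black
      D→K: K black — skip
      D→M: M black — skip
    D black
    C→E: E black — skip
    G gray
      G→A: A is gray → back edge
First back edge: G → A.

G->A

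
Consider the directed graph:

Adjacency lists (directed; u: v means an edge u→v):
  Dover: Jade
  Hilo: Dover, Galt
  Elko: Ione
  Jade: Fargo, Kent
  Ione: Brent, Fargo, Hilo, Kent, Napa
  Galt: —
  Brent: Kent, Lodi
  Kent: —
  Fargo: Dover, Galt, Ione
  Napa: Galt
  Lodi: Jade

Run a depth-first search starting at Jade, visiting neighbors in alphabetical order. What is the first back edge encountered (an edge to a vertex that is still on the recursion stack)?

Dover→Jade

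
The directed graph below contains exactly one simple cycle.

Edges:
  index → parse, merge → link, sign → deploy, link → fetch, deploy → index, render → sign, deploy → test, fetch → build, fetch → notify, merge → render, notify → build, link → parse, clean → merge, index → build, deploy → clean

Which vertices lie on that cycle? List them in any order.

DFS with gray/black marking from sign:
sign gray
  deploy gray
    clean gray
      merge gray
        render gray
          render→sign: sign is gray → back edge
Back edge closes the cycle sign → deploy → clean → merge → render → sign; its vertices are {sign, clean, merge, deploy, render}.

sign, clean, merge, deploy, render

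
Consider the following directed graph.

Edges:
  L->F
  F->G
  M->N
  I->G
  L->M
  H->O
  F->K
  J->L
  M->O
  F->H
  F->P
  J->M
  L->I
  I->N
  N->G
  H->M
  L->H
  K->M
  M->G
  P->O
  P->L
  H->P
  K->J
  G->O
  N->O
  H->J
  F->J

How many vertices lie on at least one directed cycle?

A vertex is on a directed cycle iff it belongs to a strongly connected component of size ≥ 2 (or has a self-loop).
The vertices on cycles are {F, H, J, K, L, P} — 6 in total.

6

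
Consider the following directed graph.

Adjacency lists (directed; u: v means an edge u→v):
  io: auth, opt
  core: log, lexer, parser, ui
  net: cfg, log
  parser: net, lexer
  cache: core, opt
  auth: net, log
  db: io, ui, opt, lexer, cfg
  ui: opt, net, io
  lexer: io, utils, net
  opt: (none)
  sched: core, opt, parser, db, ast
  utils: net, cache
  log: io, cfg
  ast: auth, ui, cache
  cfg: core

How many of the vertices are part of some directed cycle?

11

A vertex is on a directed cycle iff it belongs to a strongly connected component of size ≥ 2 (or has a self-loop).
The vertices on cycles are {io, ui, cfg, log, net, auth, core, cache, lexer, utils, parser} — 11 in total.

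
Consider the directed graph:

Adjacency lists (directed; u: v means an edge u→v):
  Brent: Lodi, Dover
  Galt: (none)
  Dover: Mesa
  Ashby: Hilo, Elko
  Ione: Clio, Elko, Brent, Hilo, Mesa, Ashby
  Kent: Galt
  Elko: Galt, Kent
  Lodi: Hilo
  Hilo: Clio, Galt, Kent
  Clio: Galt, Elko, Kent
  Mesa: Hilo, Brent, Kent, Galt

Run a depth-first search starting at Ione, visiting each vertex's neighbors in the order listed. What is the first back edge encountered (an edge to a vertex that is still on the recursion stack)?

DFS from Ione (visiting each vertex's neighbors in the order listed); mark gray on enter, black on exit:
Ione gray
  Clio gray
    Galt gray
    Galt black
    Elko gray
      Elko→Galt: Galt black — skip
      Kent gray
        Kent→Galt: Galt black — skip
      Kent black
    Elko black
    Clio→Kent: Kent black — skip
  Clio black
  Ione→Elko: Elko black — skip
  Brent gray
    Lodi gray
      Hilo gray
        Hilo→Clio: Clio black — skip
        Hilo→Galt: Galt black — skip
        Hilo→Kent: Kent black — skip
      Hilo black
    Lodi black
    Dover gray
      Mesa gray
        Mesa→Hilo: Hilo black — skip
        Mesa→Brent: Brent is gray → back edge
First back edge: Mesa → Brent.

Mesa→Brent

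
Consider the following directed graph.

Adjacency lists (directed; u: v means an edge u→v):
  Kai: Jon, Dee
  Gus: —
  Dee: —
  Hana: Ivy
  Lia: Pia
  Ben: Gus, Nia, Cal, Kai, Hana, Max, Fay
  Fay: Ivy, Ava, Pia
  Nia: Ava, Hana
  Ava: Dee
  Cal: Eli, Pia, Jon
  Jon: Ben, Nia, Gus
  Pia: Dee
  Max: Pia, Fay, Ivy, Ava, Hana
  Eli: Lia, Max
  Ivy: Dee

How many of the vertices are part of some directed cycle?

A vertex is on a directed cycle iff it belongs to a strongly connected component of size ≥ 2 (or has a self-loop).
The vertices on cycles are {Ben, Cal, Jon, Kai} — 4 in total.

4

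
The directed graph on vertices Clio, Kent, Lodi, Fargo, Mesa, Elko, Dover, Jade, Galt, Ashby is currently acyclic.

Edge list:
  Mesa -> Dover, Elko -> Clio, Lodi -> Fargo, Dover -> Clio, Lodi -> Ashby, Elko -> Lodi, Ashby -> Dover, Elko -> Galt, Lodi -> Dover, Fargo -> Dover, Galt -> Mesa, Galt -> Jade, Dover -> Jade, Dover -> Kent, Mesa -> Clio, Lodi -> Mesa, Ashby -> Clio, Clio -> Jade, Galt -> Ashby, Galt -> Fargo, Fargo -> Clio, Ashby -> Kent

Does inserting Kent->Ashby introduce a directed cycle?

Yes

Adding Kent→Ashby creates a cycle iff Ashby can already reach Kent.
Path from Ashby: Ashby → Kent.
So Ashby → … → Kent → Ashby is a cycle.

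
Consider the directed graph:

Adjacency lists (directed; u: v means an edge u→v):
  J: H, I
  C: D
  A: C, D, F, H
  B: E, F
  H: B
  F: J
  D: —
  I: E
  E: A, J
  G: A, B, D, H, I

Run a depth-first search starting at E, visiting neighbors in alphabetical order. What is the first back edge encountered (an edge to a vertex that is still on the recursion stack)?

B→E

DFS from E (visiting neighbors in alphabetical order); mark gray on enter, black on exit:
E gray
  A gray
    C gray
      D gray
      D black
    C black
    A→D: D black — skip
    F gray
      J gray
        H gray
          B gray
            B→E: E is gray → back edge
First back edge: B → E.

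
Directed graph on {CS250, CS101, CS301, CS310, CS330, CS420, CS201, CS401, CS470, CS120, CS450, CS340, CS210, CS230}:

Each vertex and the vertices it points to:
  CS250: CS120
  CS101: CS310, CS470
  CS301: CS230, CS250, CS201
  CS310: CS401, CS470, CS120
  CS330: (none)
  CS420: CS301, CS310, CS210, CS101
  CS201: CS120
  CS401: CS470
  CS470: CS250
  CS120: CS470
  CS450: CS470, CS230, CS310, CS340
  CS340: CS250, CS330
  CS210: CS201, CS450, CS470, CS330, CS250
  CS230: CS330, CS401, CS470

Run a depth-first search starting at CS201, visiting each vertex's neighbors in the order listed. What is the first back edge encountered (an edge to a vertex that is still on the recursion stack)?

CS250->CS120

DFS from CS201 (visiting each vertex's neighbors in the order listed); mark gray on enter, black on exit:
CS201 gray
  CS120 gray
    CS470 gray
      CS250 gray
        CS250→CS120: CS120 is gray → back edge
First back edge: CS250 → CS120.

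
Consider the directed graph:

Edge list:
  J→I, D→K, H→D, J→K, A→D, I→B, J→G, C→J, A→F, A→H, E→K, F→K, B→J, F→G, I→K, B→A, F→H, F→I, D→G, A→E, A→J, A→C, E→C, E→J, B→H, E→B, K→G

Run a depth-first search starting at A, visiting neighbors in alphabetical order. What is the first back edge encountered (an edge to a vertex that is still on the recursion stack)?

B→A

DFS from A (visiting neighbors in alphabetical order); mark gray on enter, black on exit:
A gray
  C gray
    J gray
      G gray
      G black
      I gray
        B gray
          B→A: A is gray → back edge
First back edge: B → A.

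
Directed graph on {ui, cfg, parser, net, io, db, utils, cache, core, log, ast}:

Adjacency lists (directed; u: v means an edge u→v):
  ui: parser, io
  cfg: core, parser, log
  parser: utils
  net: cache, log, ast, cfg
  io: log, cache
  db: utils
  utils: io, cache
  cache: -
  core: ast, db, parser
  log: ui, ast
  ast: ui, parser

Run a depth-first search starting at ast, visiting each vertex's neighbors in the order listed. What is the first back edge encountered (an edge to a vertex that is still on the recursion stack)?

log→ui

DFS from ast (visiting each vertex's neighbors in the order listed); mark gray on enter, black on exit:
ast gray
  ui gray
    parser gray
      utils gray
        io gray
          log gray
            log→ui: ui is gray → back edge
First back edge: log → ui.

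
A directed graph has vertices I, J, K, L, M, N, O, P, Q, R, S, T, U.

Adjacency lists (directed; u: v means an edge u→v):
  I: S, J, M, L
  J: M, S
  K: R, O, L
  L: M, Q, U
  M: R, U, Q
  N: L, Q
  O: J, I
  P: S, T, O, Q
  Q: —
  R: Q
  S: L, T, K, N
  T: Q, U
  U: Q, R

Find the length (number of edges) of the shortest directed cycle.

4

For each vertex v, BFS finds the shortest path from v back to v.
The shortest such closed walk is O → I → S → K → O, length 4.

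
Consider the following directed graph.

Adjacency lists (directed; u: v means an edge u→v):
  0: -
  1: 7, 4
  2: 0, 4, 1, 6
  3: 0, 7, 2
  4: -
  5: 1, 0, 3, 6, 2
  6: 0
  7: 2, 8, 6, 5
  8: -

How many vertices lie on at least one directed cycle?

5

A vertex is on a directed cycle iff it belongs to a strongly connected component of size ≥ 2 (or has a self-loop).
The vertices on cycles are {1, 2, 3, 5, 7} — 5 in total.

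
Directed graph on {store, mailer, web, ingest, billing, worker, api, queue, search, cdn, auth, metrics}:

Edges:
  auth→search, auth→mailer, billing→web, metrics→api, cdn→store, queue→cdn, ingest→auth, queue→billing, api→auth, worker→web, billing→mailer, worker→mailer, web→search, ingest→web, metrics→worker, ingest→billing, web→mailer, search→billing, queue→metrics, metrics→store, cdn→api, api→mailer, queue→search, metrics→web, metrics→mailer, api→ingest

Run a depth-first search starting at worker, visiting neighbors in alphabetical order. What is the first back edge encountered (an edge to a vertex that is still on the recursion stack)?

billing→web

DFS from worker (visiting neighbors in alphabetical order); mark gray on enter, black on exit:
worker gray
  mailer gray
  mailer black
  web gray
    web→mailer: mailer black — skip
    search gray
      billing gray
        billing→mailer: mailer black — skip
        billing→web: web is gray → back edge
First back edge: billing → web.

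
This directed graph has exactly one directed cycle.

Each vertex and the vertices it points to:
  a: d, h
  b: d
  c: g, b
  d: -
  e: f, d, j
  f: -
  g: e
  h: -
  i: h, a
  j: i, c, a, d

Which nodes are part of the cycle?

c, e, g, j

DFS with gray/black marking from g:
g gray
  e gray
    f gray
    f black
    d gray
    d black
    j gray
      i gray
        h gray
        h black
        a gray
          a→d: d black — skip
          a→h: h black — skip
        a black
      i black
      c gray
        c→g: g is gray → back edge
Back edge closes the cycle g → e → j → c → g; its vertices are {c, e, g, j}.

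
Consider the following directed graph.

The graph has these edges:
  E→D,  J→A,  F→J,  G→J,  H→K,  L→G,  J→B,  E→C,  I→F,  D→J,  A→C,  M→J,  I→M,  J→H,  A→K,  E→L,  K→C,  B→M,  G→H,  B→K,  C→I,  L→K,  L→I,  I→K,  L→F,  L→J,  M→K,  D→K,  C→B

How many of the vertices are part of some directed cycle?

A vertex is on a directed cycle iff it belongs to a strongly connected component of size ≥ 2 (or has a self-loop).
The vertices on cycles are {A, B, C, F, H, I, J, K, M} — 9 in total.

9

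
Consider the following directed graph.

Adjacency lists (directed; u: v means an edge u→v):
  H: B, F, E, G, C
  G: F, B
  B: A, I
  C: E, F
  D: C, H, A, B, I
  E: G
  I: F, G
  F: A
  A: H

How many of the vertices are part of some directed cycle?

8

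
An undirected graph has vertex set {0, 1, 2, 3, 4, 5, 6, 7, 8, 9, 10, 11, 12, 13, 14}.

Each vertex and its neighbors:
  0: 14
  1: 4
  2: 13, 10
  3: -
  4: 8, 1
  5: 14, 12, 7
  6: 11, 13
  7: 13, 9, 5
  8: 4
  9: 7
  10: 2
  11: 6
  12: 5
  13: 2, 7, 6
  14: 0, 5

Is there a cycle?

No

DFS, tracking each vertex's parent; an edge to a visited non-parent vertex closes a cycle.
Start from 0:
visit 0 (parent –)
  visit 14 (parent 0)
    14–0: parent, skip
    visit 5 (parent 14)
      5–14: parent, skip
      visit 12 (parent 5)
        12–5: parent, skip
      visit 7 (parent 5)
        visit 13 (parent 7)
          visit 2 (parent 13)
            2–13: parent, skip
            visit 10 (parent 2)
              10–2: parent, skip
          13–7: parent, skip
          visit 6 (parent 13)
            visit 11 (parent 6)
              11–6: parent, skip
            6–13: parent, skip
        visit 9 (parent 7)
          9–7: parent, skip
        7–5: parent, skip
visit 1 (parent –)
  visit 4 (parent 1)
    visit 8 (parent 4)
      8–4: parent, skip
    4–1: parent, skip
visit 3 (parent –)
No non-parent visited neighbor found — the graph is a forest.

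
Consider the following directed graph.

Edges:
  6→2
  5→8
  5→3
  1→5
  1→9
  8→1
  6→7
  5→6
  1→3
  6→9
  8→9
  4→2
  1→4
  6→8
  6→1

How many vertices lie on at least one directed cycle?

4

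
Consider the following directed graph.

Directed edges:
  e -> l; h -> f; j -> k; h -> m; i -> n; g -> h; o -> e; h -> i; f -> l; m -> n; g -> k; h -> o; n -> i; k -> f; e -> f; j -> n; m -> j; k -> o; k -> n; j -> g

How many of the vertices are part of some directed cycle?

A vertex is on a directed cycle iff it belongs to a strongly connected component of size ≥ 2 (or has a self-loop).
The vertices on cycles are {g, h, i, j, m, n} — 6 in total.

6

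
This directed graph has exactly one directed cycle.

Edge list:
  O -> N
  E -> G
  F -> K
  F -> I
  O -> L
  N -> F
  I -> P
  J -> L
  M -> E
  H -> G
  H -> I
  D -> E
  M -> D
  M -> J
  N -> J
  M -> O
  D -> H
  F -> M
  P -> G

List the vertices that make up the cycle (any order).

F, M, N, O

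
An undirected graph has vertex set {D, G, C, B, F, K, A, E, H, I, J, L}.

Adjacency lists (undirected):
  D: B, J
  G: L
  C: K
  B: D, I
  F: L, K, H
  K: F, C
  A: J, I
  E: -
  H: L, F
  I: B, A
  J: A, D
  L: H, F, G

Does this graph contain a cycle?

Yes

DFS, tracking each vertex's parent; an edge to a visited non-parent vertex closes a cycle.
Start from C:
visit C (parent –)
  visit K (parent C)
    visit F (parent K)
      visit L (parent F)
        visit H (parent L)
          H–L: parent, skip
          H–F: F visited and ≠ parent → cycle
Cycle: F – L – H – F.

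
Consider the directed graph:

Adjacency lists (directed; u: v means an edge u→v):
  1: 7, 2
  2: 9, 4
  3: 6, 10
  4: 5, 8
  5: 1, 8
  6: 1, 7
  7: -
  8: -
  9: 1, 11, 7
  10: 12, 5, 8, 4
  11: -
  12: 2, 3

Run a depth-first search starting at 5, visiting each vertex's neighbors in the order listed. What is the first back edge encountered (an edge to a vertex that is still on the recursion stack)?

9→1

DFS from 5 (visiting each vertex's neighbors in the order listed); mark gray on enter, black on exit:
5 gray
  1 gray
    7 gray
    7 black
    2 gray
      9 gray
        9→1: 1 is gray → back edge
First back edge: 9 → 1.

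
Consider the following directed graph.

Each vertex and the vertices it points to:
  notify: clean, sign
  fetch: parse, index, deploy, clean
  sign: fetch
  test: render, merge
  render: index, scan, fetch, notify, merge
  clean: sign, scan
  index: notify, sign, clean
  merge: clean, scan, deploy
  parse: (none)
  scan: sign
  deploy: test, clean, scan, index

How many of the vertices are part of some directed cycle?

A vertex is on a directed cycle iff it belongs to a strongly connected component of size ≥ 2 (or has a self-loop).
The vertices on cycles are {scan, sign, test, clean, fetch, index, merge, deploy, notify, render} — 10 in total.

10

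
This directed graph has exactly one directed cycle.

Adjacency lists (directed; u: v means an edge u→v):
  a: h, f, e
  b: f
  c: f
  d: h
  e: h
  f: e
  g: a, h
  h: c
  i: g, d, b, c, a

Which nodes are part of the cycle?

DFS with gray/black marking from e:
e gray
  h gray
    c gray
      f gray
        f→e: e is gray → back edge
Back edge closes the cycle e → h → c → f → e; its vertices are {c, e, f, h}.

c, e, f, h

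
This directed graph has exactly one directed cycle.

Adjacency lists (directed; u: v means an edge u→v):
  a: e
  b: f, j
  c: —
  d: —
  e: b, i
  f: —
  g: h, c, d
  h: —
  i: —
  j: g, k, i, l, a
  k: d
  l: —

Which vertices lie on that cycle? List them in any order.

a, b, e, j

DFS with gray/black marking from j:
j gray
  g gray
    h gray
    h black
    c gray
    c black
    d gray
    d black
  g black
  k gray
    k→d: d black — skip
  k black
  i gray
  i black
  l gray
  l black
  a gray
    e gray
      b gray
        f gray
        f black
        b→j: j is gray → back edge
Back edge closes the cycle j → a → e → b → j; its vertices are {a, b, e, j}.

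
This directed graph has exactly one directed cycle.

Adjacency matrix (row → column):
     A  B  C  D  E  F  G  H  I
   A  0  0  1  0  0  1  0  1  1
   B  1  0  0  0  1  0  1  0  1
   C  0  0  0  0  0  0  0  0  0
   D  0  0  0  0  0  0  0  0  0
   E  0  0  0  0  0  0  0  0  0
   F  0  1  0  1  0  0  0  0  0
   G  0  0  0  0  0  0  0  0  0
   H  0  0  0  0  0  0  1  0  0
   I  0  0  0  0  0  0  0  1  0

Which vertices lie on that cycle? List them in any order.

DFS with gray/black marking from F:
F gray
  D gray
  D black
  B gray
    I gray
      H gray
        G gray
        G black
      H black
    I black
    B→G: G black — skip
    E gray
    E black
    A gray
      A→F: F is gray → back edge
Back edge closes the cycle F → B → A → F; its vertices are {A, B, F}.

A, B, F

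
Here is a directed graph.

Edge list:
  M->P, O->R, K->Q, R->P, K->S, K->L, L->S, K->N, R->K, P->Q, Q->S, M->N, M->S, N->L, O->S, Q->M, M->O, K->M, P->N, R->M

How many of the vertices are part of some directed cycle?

6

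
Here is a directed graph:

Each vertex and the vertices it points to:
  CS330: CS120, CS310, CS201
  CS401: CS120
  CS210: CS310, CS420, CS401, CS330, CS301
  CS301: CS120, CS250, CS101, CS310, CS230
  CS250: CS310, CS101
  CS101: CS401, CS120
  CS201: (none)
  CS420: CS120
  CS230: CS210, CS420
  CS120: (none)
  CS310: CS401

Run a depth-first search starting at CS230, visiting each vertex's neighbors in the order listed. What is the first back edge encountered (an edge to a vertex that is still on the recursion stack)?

CS301→CS230

DFS from CS230 (visiting each vertex's neighbors in the order listed); mark gray on enter, black on exit:
CS230 gray
  CS210 gray
    CS310 gray
      CS401 gray
        CS120 gray
        CS120 black
      CS401 black
    CS310 black
    CS420 gray
      CS420→CS120: CS120 black — skip
    CS420 black
    CS210→CS401: CS401 black — skip
    CS330 gray
      CS330→CS120: CS120 black — skip
      CS330→CS310: CS310 black — skip
      CS201 gray
      CS201 black
    CS330 black
    CS301 gray
      CS301→CS120: CS120 black — skip
      CS250 gray
        CS250→CS310: CS310 black — skip
        CS101 gray
          CS101→CS401: CS401 black — skip
          CS101→CS120: CS120 black — skip
        CS101 black
      CS250 black
      CS301→CS101: CS101 black — skip
      CS301→CS310: CS310 black — skip
      CS301→CS230: CS230 is gray → back edge
First back edge: CS301 → CS230.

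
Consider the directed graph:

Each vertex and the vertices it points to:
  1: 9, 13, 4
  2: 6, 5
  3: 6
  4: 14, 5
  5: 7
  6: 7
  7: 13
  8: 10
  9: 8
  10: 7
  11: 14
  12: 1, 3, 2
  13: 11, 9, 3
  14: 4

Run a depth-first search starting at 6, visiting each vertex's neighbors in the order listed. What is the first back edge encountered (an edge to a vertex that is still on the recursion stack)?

4->14

DFS from 6 (visiting each vertex's neighbors in the order listed); mark gray on enter, black on exit:
6 gray
  7 gray
    13 gray
      11 gray
        14 gray
          4 gray
            4→14: 14 is gray → back edge
First back edge: 4 → 14.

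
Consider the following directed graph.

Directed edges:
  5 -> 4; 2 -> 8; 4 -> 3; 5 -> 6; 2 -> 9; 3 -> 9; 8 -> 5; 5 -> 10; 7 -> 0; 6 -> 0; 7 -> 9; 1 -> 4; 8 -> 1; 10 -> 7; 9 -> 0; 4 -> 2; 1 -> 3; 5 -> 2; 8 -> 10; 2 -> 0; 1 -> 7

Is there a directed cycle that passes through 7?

7 lies on a cycle iff there is a path from 7 back to itself.
Exploring from 7, it never reaches itself; equivalently, its strongly connected component is a singleton.

No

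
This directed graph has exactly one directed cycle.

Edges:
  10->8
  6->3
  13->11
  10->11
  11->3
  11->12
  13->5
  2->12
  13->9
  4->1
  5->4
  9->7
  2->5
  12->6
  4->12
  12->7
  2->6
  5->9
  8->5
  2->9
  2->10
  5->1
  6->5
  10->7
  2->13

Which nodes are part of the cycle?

4, 5, 6, 12

DFS with gray/black marking from 6:
6 gray
  3 gray
  3 black
  5 gray
    9 gray
      7 gray
      7 black
    9 black
    4 gray
      1 gray
      1 black
      12 gray
        12→7: 7 black — skip
        12→6: 6 is gray → back edge
Back edge closes the cycle 6 → 5 → 4 → 12 → 6; its vertices are {4, 5, 6, 12}.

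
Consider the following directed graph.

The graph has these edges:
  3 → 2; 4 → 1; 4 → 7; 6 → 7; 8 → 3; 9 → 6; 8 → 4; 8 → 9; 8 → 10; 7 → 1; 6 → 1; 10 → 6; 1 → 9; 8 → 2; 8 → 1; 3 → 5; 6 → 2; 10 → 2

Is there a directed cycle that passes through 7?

Yes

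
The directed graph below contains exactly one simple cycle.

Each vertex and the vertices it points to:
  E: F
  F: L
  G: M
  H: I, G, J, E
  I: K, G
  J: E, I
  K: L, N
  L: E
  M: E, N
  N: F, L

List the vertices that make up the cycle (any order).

DFS with gray/black marking from E:
E gray
  F gray
    L gray
      L→E: E is gray → back edge
Back edge closes the cycle E → F → L → E; its vertices are {E, F, L}.

E, F, L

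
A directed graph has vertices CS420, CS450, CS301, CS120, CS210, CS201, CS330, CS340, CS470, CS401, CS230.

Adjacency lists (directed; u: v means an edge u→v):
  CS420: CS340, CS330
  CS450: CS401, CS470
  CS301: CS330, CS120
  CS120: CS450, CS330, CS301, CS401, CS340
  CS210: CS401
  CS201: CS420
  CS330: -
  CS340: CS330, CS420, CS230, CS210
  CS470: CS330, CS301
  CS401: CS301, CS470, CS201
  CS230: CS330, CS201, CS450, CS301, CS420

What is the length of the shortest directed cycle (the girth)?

2

For each vertex v, BFS finds the shortest path from v back to v.
The shortest such closed walk is CS120 → CS301 → CS120, length 2.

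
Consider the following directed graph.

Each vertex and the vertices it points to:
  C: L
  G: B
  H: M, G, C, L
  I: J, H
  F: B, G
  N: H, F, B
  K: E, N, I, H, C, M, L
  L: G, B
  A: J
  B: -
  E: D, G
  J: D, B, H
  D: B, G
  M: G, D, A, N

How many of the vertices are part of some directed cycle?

A vertex is on a directed cycle iff it belongs to a strongly connected component of size ≥ 2 (or has a self-loop).
The vertices on cycles are {A, H, J, M, N} — 5 in total.

5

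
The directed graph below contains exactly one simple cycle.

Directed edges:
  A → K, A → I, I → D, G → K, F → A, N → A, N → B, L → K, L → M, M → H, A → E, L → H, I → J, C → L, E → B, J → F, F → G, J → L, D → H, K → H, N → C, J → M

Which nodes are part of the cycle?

DFS with gray/black marking from A:
A gray
  I gray
    D gray
      H gray
      H black
    D black
    J gray
      F gray
        F→A: A is gray → back edge
Back edge closes the cycle A → I → J → F → A; its vertices are {A, F, I, J}.

A, F, I, J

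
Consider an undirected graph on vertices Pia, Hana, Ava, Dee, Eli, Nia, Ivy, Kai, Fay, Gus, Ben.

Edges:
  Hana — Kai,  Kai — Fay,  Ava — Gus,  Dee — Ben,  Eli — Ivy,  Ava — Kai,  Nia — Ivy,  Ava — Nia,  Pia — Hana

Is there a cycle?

DFS, tracking each vertex's parent; an edge to a visited non-parent vertex closes a cycle.
Start from Ivy:
visit Ivy (parent –)
  visit Nia (parent Ivy)
    visit Ava (parent Nia)
      Ava–Nia: parent, skip
      visit Gus (parent Ava)
        Gus–Ava: parent, skip
      visit Kai (parent Ava)
        visit Fay (parent Kai)
          Fay–Kai: parent, skip
        Kai–Ava: parent, skip
        visit Hana (parent Kai)
          Hana–Kai: parent, skip
          visit Pia (parent Hana)
            Pia–Hana: parent, skip
    Nia–Ivy: parent, skip
  visit Eli (parent Ivy)
    Eli–Ivy: parent, skip
visit Dee (parent –)
  visit Ben (parent Dee)
    Ben–Dee: parent, skip
No non-parent visited neighbor found — the graph is a forest.

No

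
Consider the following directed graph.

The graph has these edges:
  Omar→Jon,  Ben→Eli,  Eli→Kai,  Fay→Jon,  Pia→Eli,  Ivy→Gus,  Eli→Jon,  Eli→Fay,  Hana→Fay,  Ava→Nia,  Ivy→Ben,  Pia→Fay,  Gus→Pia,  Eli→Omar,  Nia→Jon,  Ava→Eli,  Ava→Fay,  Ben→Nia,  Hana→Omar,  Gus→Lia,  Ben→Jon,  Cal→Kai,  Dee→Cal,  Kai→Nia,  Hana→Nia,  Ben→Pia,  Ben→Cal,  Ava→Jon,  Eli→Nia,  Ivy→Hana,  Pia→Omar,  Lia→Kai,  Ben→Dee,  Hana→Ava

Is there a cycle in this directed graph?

DFS with white/gray/black marking, starting from Omar:
Omar gray
  Jon gray
  Jon black
Omar black
Eli gray
  Eli→Jon: Jon black — skip
  Eli→Omar: Omar black — skip
  Nia gray
    Nia→Jon: Jon black — skip
  Nia black
  Kai gray
    Kai→Nia: Nia black — skip
  Kai black
  Fay gray
    Fay→Jon: Jon black — skip
  Fay black
Eli black
Lia gray
  Lia→Kai: Kai black — skip
Lia black
Ava gray
  Ava→Nia: Nia black — skip
  Ava→Eli: Eli black — skip
  Ava→Jon: Jon black — skip
  Ava→Fay: Fay black — skip
Ava black
Gus gray
  Gus→Lia: Lia black — skip
  Pia gray
    Pia→Omar: Omar black — skip
    Pia→Fay: Fay black — skip
    Pia→Eli: Eli black — skip
  Pia black
Gus black
Cal gray
  Cal→Kai: Kai black — skip
Cal black
Dee gray
  Dee→Cal: Cal black — skip
Dee black
Ivy gray
  Ben gray
    Ben→Dee: Dee black — skip
    Ben→Eli: Eli black — skip
    Ben→Jon: Jon black — skip
    Ben→Cal: Cal black — skip
    Ben→Nia: Nia black — skip
    Ben→Pia: Pia black — skip
  Ben black
  Hana gray
    Hana→Nia: Nia black — skip
    Hana→Ava: Ava black — skip
    Hana→Omar: Omar black — skip
    Hana→Fay: Fay black — skip
  Hana black
  Ivy→Gus: Gus black — skip
Ivy black
Every edge goes to a white or black vertex — no back edge, so the graph is acyclic.

No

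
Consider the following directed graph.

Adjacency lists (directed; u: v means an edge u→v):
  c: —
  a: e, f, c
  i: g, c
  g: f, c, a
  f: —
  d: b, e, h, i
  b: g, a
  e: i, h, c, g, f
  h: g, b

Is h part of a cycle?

h is on a cycle iff h can reach itself via ≥1 edge.
h → g → a → e → h — yes.

Yes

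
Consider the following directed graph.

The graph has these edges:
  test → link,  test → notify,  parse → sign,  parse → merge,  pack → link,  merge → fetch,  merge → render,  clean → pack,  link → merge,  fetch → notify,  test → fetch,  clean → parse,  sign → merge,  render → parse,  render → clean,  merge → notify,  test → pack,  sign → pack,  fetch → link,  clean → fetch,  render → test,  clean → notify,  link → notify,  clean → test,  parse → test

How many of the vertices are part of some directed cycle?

A vertex is on a directed cycle iff it belongs to a strongly connected component of size ≥ 2 (or has a self-loop).
The vertices on cycles are {link, pack, sign, test, clean, fetch, merge, parse, render} — 9 in total.

9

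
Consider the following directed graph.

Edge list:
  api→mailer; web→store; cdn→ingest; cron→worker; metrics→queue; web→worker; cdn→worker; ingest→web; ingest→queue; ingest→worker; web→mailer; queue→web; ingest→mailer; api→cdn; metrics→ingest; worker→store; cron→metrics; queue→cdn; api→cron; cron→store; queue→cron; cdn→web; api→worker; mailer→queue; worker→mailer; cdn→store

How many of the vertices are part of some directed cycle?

A vertex is on a directed cycle iff it belongs to a strongly connected component of size ≥ 2 (or has a self-loop).
The vertices on cycles are {cdn, web, cron, queue, ingest, mailer, worker, metrics} — 8 in total.

8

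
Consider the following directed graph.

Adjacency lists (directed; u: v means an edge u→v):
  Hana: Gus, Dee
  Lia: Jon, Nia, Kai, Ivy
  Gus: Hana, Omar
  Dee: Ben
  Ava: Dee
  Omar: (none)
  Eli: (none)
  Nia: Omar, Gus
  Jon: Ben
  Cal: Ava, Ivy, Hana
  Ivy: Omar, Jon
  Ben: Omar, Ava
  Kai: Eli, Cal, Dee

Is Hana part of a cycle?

Hana is on a cycle iff Hana can reach itself via ≥1 edge.
Hana → Gus → Hana — yes.

Yes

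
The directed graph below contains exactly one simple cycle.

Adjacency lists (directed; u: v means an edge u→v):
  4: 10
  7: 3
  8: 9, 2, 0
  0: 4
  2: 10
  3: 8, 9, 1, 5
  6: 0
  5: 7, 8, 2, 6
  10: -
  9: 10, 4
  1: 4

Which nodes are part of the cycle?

3, 5, 7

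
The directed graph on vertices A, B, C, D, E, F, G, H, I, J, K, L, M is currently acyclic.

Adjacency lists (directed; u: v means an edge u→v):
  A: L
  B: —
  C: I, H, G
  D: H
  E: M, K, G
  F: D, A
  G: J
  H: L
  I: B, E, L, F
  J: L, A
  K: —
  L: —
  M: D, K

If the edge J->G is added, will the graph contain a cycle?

Yes

Adding J→G creates a cycle iff G can already reach J.
Path from G: G → J.
So G → … → J → G is a cycle.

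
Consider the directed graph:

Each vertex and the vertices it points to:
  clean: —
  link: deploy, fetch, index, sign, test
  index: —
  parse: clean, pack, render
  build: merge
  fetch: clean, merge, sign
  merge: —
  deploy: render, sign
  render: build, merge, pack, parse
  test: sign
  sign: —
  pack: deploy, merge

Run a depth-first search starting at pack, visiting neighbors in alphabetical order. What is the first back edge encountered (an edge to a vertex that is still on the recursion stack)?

DFS from pack (visiting neighbors in alphabetical order); mark gray on enter, black on exit:
pack gray
  deploy gray
    render gray
      build gray
        merge gray
        merge black
      build black
      render→merge: merge black — skip
      render→pack: pack is gray → back edge
First back edge: render → pack.

render→pack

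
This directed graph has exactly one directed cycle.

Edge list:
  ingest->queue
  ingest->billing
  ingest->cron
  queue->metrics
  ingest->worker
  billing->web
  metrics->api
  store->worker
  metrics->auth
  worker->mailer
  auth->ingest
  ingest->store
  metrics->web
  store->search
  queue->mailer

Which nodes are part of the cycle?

DFS with gray/black marking from ingest:
ingest gray
  queue gray
    metrics gray
      api gray
      api black
      auth gray
        auth→ingest: ingest is gray → back edge
Back edge closes the cycle ingest → queue → metrics → auth → ingest; its vertices are {auth, queue, ingest, metrics}.

auth, queue, ingest, metrics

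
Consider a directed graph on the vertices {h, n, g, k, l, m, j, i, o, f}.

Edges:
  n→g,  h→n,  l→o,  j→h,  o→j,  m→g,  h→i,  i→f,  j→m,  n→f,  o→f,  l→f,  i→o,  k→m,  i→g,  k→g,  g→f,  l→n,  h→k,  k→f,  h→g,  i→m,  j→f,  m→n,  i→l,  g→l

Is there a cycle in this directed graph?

Yes

DFS with white/gray/black marking, starting from j:
j gray
  m gray
    n gray
      g gray
        l gray
          f gray
          f black
          o gray
            o→f: f black — skip
            o→j: j is gray → back edge
Back edge found, so a cycle exists: j → m → n → g → l → o → j.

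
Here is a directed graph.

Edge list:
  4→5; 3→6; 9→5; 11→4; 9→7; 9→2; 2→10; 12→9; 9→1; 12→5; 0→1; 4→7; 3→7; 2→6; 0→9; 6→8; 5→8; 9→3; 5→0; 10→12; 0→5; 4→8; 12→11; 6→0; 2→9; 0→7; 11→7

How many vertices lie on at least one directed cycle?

10

A vertex is on a directed cycle iff it belongs to a strongly connected component of size ≥ 2 (or has a self-loop).
The vertices on cycles are {0, 2, 3, 4, 5, 6, 9, 10, 11, 12} — 10 in total.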